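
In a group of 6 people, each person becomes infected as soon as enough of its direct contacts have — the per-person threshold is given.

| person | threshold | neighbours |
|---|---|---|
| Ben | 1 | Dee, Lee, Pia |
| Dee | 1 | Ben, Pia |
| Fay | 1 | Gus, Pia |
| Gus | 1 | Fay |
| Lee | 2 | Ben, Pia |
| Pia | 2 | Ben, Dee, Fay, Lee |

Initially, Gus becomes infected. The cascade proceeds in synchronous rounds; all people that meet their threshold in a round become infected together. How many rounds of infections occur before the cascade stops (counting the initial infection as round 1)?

Round 1 — Gus becomes infected (initial).
Round 2 — checking thresholds:
  Fay: 1 of 2 neighbours ≥ 1, becomes infected.
Round 3 — no new infections; cascade stops.

2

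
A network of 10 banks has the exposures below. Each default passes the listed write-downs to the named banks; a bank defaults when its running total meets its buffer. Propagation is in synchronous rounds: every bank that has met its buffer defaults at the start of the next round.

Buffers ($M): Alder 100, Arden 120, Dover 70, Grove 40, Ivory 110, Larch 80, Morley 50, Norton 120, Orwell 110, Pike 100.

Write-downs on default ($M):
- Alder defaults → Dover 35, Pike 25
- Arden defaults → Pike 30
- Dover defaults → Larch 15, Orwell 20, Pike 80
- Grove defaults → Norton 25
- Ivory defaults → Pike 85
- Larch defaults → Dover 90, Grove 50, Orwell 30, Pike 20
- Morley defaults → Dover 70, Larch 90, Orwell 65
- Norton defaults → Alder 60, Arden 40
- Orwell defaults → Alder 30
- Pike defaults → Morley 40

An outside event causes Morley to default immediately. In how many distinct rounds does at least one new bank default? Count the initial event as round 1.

Round 1 — Morley defaults (initial).
  Dover: +70 → 70 ≥ 70
  Larch: +90 → 90 ≥ 80
  Orwell: +65 → 65 < 110
Round 2 — Dover, Larch default.
  Grove: +50 → 50 ≥ 40
  Orwell: +20+30 → 115 ≥ 110
  Pike: +80+20 → 100 ≥ 100
Round 3 — Grove, Orwell, Pike default.
  Alder: +30 → 30 < 100
  Norton: +25 → 25 < 120
No further defaults.

3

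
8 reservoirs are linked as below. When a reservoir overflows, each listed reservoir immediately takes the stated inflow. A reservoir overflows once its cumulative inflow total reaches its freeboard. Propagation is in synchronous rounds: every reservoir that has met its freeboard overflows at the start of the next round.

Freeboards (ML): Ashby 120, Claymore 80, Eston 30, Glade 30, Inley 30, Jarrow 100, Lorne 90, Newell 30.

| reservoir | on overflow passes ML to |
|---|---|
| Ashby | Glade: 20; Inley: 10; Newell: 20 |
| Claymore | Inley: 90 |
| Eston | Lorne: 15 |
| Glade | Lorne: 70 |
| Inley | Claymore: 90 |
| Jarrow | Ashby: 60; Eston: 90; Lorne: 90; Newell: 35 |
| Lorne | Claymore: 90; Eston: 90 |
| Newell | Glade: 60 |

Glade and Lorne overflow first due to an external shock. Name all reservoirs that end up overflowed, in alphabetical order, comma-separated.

Round 1 — Glade, Lorne overflow (initial).
  Claymore: +90 → 90 ≥ 80
  Eston: +90 → 90 ≥ 30
Round 2 — Claymore, Eston overflow.
  Inley: +90 → 90 ≥ 30
Round 3 — Inley overflows.
No further overflows.

Claymore, Eston, Glade, Inley, Lorne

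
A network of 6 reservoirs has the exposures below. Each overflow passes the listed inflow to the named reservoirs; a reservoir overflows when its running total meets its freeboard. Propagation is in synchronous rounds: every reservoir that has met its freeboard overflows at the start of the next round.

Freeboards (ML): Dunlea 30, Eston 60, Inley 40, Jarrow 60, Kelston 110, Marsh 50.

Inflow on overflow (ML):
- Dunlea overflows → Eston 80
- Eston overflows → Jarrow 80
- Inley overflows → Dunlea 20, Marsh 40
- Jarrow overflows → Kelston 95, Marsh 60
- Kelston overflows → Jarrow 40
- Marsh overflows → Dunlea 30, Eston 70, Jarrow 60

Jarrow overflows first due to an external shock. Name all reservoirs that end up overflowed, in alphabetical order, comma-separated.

Round 1 — Jarrow overflows (initial).
  Kelston: +95 → 95 < 110
  Marsh: +60 → 60 ≥ 50
Round 2 — Marsh overflows.
  Dunlea: +30 → 30 ≥ 30
  Eston: +70 → 70 ≥ 60
Round 3 — Dunlea, Eston overflow.
No further overflows.

Dunlea, Eston, Jarrow, Marsh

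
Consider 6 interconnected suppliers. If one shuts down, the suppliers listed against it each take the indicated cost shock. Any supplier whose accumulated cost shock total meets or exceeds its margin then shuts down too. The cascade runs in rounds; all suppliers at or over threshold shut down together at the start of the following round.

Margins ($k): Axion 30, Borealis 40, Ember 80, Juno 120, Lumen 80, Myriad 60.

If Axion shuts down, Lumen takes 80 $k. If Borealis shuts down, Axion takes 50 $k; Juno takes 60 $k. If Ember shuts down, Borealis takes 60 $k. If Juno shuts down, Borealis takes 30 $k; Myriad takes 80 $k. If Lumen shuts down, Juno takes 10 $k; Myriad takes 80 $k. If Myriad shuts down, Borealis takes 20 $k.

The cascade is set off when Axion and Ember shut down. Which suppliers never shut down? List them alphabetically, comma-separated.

Round 1 — Axion, Ember shut down (initial).
  Borealis: +60 → 60 ≥ 40
  Lumen: +80 → 80 ≥ 80
Round 2 — Borealis, Lumen shut down.
  Juno: +60+10 → 70 < 120
  Myriad: +80 → 80 ≥ 60
Round 3 — Myriad shuts down.
No further shutdowns.

Juno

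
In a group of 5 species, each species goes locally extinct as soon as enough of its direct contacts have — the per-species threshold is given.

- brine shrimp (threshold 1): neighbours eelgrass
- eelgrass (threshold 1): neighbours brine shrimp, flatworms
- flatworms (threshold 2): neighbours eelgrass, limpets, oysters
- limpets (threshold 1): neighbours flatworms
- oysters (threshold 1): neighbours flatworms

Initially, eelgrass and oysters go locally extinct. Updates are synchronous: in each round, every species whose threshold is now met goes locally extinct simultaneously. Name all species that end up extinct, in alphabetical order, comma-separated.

brine shrimp, eelgrass, flatworms, limpets, oysters

Round 1 — eelgrass, oysters go locally extinct (initial).
Round 2 — checking thresholds:
  brine shrimp: 1 of 1 neighbours ≥ 1, goes locally extinct.
  flatworms: 2 of 3 neighbours ≥ 2, goes locally extinct.
Round 3 — checking thresholds:
  limpets: 1 of 1 neighbours ≥ 1, goes locally extinct.
Round 4 — no new extinctions; cascade stops.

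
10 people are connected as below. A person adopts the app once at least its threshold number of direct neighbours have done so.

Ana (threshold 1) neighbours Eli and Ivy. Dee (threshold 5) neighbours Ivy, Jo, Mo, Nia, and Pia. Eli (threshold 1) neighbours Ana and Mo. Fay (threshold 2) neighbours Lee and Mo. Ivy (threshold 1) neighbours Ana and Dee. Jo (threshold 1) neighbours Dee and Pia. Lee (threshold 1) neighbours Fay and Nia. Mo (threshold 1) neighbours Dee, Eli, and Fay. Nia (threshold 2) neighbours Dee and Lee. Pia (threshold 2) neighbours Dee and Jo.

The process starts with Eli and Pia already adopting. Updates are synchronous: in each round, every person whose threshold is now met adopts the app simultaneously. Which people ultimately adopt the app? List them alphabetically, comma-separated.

Round 1 — Eli, Pia adopt the app (initial).
Round 2 — checking thresholds:
  Ana: 1 of 2 neighbours ≥ 1, adopts the app.
  Dee: 1 of 5 neighbours < 5, below threshold.
  Jo: 1 of 2 neighbours ≥ 1, adopts the app.
  Mo: 1 of 3 neighbours ≥ 1, adopts the app.
Round 3 — checking thresholds:
  Dee: 3 of 5 neighbours < 5, below threshold.
  Fay: 1 of 2 neighbours < 2, below threshold.
  Ivy: 1 of 2 neighbours ≥ 1, adopts the app.
Round 4 — no new adoptions; cascade stops.

Ana, Eli, Ivy, Jo, Mo, Pia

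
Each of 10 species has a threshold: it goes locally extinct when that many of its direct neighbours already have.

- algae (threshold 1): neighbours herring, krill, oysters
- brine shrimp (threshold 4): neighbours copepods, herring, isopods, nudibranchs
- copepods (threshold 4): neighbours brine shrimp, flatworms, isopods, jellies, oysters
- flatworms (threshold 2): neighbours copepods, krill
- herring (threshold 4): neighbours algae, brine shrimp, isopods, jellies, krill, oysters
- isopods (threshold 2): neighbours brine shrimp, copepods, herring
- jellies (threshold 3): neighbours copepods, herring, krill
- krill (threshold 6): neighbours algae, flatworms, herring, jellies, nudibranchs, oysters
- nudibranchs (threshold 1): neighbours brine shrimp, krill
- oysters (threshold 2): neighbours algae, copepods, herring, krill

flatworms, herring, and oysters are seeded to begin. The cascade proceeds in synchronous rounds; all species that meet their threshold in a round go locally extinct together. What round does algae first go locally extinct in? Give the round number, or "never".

Round 1 — flatworms, herring, oysters go locally extinct (initial).
Round 2 — checking thresholds:
  algae: 2 of 3 neighbours ≥ 1, goes locally extinct.
  brine shrimp: 1 of 4 neighbours < 4, holds.
  copepods: 2 of 5 neighbours < 4, holds.
  isopods: 1 of 3 neighbours < 2, holds.
  jellies: 1 of 3 neighbours < 3, holds.
  krill: 3 of 6 neighbours < 6, holds.
Round 3 — no new extinctions; cascade stops.

2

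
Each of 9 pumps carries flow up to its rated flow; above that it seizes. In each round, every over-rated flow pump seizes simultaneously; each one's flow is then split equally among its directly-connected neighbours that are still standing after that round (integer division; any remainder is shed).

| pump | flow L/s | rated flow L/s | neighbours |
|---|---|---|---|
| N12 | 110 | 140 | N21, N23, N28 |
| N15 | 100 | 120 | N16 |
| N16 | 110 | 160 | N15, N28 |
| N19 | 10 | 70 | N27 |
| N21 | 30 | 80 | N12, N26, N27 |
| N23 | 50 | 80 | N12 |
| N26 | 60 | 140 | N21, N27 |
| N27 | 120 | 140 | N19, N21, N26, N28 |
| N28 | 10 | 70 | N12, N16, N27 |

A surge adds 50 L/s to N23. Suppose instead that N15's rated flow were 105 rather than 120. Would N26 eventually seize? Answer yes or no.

With N15's rated flow at 105:
Round 1 — N23 at 100 > 80. N23 seizes.
  N23 sheds 100 L/s to N12: 100 each.
    N12: 110+100 = 210 > 140
Round 2 — N12 seizes.
  N12 sheds 210 L/s to N21, N28: 105 each.
    N21: 30+105 = 135 > 80
    N28: 10+105 = 115 > 70
Round 3 — N21, N28 seize.
  N21 sheds 135 L/s to N26, N27: 67 each (1 lost).
    N26: 60+67 = 127 ≤ 140
    N27: 120+67 = 187 > 140
  N28 sheds 115 L/s to N16, N27: 57 each (1 lost).
    N16: 110+57 = 167 > 160
    N27: 187+57 = 244 > 140
Round 4 — N16, N27 seize.
  N16 sheds 167 L/s to N15: 167 each.
    N15: 100+167 = 267 > 105
  N27 sheds 244 L/s to N19, N26: 122 each.
    N19: 10+122 = 132 > 70
    N26: 127+122 = 249 > 140
Round 5 — N15, N19, N26 seize.
  N15 sheds 267 L/s: no online neighbours, lost.
  N19 sheds 132 L/s: no online neighbours, lost.
  N26 sheds 249 L/s: no online neighbours, lost.
No further seizures.

yes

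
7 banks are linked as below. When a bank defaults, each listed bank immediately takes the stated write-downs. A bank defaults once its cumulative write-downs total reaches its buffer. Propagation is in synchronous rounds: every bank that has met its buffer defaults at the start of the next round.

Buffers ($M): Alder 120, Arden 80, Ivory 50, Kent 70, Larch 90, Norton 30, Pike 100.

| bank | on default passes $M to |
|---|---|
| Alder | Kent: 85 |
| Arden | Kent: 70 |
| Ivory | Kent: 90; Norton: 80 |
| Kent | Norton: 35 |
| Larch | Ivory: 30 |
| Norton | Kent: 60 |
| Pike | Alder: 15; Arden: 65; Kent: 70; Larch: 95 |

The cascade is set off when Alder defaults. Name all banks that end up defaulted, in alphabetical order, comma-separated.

Round 1 — Alder defaults (initial).
  Kent: +85 → 85 ≥ 70
Round 2 — Kent defaults.
  Norton: +35 → 35 ≥ 30
Round 3 — Norton defaults.
No further defaults.

Alder, Kent, Norton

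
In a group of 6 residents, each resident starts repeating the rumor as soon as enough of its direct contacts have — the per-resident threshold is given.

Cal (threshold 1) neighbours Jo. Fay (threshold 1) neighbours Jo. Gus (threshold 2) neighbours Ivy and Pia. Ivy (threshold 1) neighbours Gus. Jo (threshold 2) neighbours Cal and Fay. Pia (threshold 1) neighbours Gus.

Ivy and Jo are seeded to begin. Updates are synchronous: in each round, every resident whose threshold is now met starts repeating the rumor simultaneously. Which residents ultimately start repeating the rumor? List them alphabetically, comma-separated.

Cal, Fay, Ivy, Jo

Round 1 — Ivy, Jo start repeating the rumor (initial).
Round 2 — checking thresholds:
  Cal: 1 of 1 neighbours ≥ 1, starts repeating the rumor.
  Fay: 1 of 1 neighbours ≥ 1, starts repeating the rumor.
  Gus: 1 of 2 neighbours < 2, not yet.
Round 3 — no new spreads; cascade stops.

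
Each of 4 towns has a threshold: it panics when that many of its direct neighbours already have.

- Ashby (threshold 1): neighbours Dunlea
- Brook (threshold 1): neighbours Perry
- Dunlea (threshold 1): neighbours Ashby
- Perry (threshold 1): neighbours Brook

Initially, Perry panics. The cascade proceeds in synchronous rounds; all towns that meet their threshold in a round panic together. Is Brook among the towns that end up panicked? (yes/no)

yes

Round 1 — Perry panics (initial).
Round 2 — checking thresholds:
  Brook: 1 of 1 neighbours ≥ 1, panics.
Round 3 — no new panics; cascade stops.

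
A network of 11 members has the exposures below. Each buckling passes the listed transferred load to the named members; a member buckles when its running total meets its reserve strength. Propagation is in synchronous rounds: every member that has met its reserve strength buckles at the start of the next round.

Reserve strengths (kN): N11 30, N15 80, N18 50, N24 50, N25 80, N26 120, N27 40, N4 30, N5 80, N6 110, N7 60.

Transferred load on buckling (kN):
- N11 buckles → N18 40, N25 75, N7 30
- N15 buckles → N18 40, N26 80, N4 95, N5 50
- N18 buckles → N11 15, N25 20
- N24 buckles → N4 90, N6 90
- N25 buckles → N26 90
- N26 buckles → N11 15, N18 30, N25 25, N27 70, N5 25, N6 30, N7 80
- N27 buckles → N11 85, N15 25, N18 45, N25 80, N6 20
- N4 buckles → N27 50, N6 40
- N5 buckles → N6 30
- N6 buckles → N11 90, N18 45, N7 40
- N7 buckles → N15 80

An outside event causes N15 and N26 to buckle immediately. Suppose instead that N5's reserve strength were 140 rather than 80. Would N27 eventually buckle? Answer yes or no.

yes

With N5's reserve strength at 140:
Round 1 — N15, N26 buckle (initial).
  N11: +15 → 15 < 30
  N18: +40+30 → 70 ≥ 50
  N25: +25 → 25 < 80
  N27: +70 → 70 ≥ 40
  N4: +95 → 95 ≥ 30
  N5: +50+25 → 75 < 140
  N6: +30 → 30 < 110
  N7: +80 → 80 ≥ 60
Round 2 — N18, N27, N4, N7 buckle.
  N11: +15+85 → 115 ≥ 30
  N25: +20+80 → 125 ≥ 80
  N6: +20+40 → 90 < 110
Round 3 — N11, N25 buckle.
No further bucklings.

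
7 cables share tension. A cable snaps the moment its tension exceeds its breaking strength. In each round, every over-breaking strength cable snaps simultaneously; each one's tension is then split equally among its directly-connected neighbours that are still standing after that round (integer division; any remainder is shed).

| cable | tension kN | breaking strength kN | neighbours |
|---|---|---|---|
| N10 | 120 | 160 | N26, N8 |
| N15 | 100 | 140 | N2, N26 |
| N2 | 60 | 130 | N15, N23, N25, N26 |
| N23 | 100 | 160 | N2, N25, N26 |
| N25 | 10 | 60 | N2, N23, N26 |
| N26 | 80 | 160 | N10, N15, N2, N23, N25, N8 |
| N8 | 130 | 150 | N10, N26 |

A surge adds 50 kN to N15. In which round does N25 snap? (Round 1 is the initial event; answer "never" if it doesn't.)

4

Round 1 — N15 at 150 > 140. N15 snaps.
  N15 sheds 150 kN to N2, N26: 75 each.
    N2: 60+75 = 135 > 130
    N26: 80+75 = 155 ≤ 160
Round 2 — N2 snaps.
  N2 sheds 135 kN to N23, N25, N26: 45 each.
    N23: 100+45 = 145 ≤ 160
    N25: 10+45 = 55 ≤ 60
    N26: 155+45 = 200 > 160
Round 3 — N26 snaps.
  N26 sheds 200 kN to N10, N23, N25, N8: 50 each.
    N10: 120+50 = 170 > 160
    N23: 145+50 = 195 > 160
    N25: 55+50 = 105 > 60
    N8: 130+50 = 180 > 150
Round 4 — N10, N23, N25, N8 snap.
  N10 sheds 170 kN: no online neighbours, lost.
  N23 sheds 195 kN: no online neighbours, lost.
  N25 sheds 105 kN: no online neighbours, lost.
  N8 sheds 180 kN: no online neighbours, lost.
No further breaks.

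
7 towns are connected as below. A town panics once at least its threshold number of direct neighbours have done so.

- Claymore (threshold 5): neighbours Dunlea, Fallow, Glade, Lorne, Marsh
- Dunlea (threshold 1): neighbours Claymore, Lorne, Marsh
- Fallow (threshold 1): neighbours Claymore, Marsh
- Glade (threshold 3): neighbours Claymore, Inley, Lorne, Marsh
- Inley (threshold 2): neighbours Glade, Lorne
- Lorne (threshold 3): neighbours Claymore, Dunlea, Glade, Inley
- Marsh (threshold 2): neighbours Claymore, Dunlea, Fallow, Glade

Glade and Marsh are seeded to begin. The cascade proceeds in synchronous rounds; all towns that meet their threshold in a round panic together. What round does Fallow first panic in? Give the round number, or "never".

Round 1 — Glade, Marsh panic (initial).
Round 2 — checking thresholds:
  Claymore: 2 of 5 neighbours < 5, below threshold.
  Dunlea: 1 of 3 neighbours ≥ 1, panics.
  Fallow: 1 of 2 neighbours ≥ 1, panics.
  Inley: 1 of 2 neighbours < 2, below threshold.
  Lorne: 1 of 4 neighbours < 3, below threshold.
Round 3 — no new panics; cascade stops.

2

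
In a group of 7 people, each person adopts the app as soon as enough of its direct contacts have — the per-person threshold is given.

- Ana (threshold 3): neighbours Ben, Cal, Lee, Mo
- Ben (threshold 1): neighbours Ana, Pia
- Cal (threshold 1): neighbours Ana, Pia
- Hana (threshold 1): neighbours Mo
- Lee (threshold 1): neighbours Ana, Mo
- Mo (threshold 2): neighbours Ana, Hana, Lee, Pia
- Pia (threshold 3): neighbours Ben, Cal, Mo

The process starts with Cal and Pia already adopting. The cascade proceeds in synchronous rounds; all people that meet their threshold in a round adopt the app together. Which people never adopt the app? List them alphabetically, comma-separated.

Round 1 — Cal, Pia adopt the app (initial).
Round 2 — checking thresholds:
  Ana: 1 of 4 neighbours < 3, not yet.
  Ben: 1 of 2 neighbours ≥ 1, adopts the app.
  Mo: 1 of 4 neighbours < 2, not yet.
Round 3 — no new adoptions; cascade stops.

Ana, Hana, Lee, Mo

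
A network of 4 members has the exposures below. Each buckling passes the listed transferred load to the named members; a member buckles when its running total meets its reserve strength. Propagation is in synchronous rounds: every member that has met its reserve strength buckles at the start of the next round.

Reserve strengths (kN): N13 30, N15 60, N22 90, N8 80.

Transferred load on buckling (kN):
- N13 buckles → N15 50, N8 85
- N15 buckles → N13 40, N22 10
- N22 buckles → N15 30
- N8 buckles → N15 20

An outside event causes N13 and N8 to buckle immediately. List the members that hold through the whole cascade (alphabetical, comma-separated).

N22

Round 1 — N13, N8 buckle (initial).
  N15: +50+20 → 70 ≥ 60
Round 2 — N15 buckles.
  N22: +10 → 10 < 90
No further bucklings.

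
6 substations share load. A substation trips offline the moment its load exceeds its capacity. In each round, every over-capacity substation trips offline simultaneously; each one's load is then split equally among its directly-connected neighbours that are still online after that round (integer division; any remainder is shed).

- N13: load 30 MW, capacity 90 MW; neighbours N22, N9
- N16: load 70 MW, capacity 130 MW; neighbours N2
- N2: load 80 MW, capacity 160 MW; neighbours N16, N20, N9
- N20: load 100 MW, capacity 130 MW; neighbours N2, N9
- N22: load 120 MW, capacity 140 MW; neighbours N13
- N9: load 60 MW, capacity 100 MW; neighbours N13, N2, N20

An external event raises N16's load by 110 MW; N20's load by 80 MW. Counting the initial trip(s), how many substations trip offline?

6

Round 1 — N16 at 180 > 130; N20 at 180 > 130. N16, N20 trip offline.
  N16 sheds 180 MW to N2: 180 each.
    N2: 80+180 = 260 > 160
  N20 sheds 180 MW to N2, N9: 90 each.
    N2: 260+90 = 350 > 160
    N9: 60+90 = 150 > 100
Round 2 — N2, N9 trip offline.
  N2 sheds 350 MW: no online neighbours, lost.
  N9 sheds 150 MW to N13: 150 each.
    N13: 30+150 = 180 > 90
Round 3 — N13 trips offline.
  N13 sheds 180 MW to N22: 180 each.
    N22: 120+180 = 300 > 140
Round 4 — N22 trips offline.
  N22 sheds 300 MW: no online neighbours, lost.
No further trips.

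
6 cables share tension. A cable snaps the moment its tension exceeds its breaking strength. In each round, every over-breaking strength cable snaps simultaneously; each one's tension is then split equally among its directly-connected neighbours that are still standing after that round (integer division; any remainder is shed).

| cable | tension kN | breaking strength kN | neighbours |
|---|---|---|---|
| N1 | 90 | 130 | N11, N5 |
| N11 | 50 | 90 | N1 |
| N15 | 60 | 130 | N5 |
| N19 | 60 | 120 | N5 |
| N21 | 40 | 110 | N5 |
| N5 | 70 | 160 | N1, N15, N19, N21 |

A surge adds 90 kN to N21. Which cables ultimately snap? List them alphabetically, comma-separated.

Round 1 — N21 at 130 > 110. N21 snaps.
  N21 sheds 130 kN to N5: 130 each.
    N5: 70+130 = 200 > 160
Round 2 — N5 snaps.
  N5 sheds 200 kN to N1, N15, N19: 66 each (2 lost).
    N1: 90+66 = 156 > 130
    N15: 60+66 = 126 ≤ 130
    N19: 60+66 = 126 > 120
Round 3 — N1, N19 snap.
  N1 sheds 156 kN to N11: 156 each.
    N11: 50+156 = 206 > 90
  N19 sheds 126 kN: no online neighbours, lost.
Round 4 — N11 snaps.
  N11 sheds 206 kN: no online neighbours, lost.
No further breaks.

N1, N11, N19, N21, N5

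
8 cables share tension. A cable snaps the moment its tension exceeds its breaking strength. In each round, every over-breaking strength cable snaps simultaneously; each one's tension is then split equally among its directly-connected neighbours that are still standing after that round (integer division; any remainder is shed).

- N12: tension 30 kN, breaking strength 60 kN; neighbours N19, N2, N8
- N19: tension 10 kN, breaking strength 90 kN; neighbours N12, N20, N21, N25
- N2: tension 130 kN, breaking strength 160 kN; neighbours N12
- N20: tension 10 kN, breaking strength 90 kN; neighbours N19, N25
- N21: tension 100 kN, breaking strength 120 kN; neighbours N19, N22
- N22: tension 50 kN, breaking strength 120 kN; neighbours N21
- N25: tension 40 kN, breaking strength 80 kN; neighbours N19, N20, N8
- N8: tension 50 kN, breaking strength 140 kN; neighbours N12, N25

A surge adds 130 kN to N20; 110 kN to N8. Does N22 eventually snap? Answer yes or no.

Round 1 — N20 at 140 > 90; N8 at 160 > 140. N20, N8 snap.
  N20 sheds 140 kN to N19, N25: 70 each.
    N19: 10+70 = 80 ≤ 90
    N25: 40+70 = 110 > 80
  N8 sheds 160 kN to N12, N25: 80 each.
    N12: 30+80 = 110 > 60
    N25: 110+80 = 190 > 80
Round 2 — N12, N25 snap.
  N12 sheds 110 kN to N19, N2: 55 each.
    N19: 80+55 = 135 > 90
    N2: 130+55 = 185 > 160
  N25 sheds 190 kN to N19: 190 each.
    N19: 135+190 = 325 > 90
Round 3 — N19, N2 snap.
  N19 sheds 325 kN to N21: 325 each.
    N21: 100+325 = 425 > 120
  N2 sheds 185 kN: no online neighbours, lost.
Round 4 — N21 snaps.
  N21 sheds 425 kN to N22: 425 each.
    N22: 50+425 = 475 > 120
Round 5 — N22 snaps.
  N22 sheds 475 kN: no online neighbours, lost.
No further breaks.

yes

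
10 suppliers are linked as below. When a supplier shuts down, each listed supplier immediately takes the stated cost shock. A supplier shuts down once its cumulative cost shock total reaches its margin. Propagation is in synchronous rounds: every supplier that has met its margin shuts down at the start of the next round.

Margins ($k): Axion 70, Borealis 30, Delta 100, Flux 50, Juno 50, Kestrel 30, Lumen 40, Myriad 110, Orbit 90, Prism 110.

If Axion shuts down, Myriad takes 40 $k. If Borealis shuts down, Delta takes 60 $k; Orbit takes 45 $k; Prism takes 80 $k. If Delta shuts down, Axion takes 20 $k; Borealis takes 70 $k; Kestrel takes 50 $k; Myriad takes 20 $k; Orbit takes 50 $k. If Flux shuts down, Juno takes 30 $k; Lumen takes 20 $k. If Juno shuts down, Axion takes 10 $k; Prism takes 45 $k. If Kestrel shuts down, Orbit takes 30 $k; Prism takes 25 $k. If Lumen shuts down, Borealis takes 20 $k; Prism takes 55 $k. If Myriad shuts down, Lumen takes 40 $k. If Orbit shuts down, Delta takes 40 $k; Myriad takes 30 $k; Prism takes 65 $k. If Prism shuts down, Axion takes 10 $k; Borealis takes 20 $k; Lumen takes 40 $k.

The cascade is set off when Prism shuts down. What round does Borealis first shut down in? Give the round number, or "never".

Round 1 — Prism shuts down (initial).
  Axion: +10 → 10 < 70
  Borealis: +20 → 20 < 30
  Lumen: +40 → 40 ≥ 40
Round 2 — Lumen shuts down.
  Borealis: +20 → 40 ≥ 30
Round 3 — Borealis shuts down.
  Delta: +60 → 60 < 100
  Orbit: +45 → 45 < 90
No further shutdowns.

3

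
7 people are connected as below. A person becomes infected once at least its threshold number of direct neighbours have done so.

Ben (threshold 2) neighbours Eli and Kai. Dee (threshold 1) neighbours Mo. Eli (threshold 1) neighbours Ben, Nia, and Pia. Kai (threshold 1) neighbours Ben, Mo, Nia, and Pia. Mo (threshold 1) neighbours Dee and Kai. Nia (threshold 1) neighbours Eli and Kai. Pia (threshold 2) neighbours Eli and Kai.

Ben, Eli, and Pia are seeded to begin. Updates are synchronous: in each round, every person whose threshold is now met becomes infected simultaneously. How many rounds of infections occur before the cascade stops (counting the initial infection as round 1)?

4

Round 1 — Ben, Eli, Pia become infected (initial).
Round 2 — checking thresholds:
  Kai: 2 of 4 neighbours ≥ 1, becomes infected.
  Nia: 1 of 2 neighbours ≥ 1, becomes infected.
Round 3 — checking thresholds:
  Mo: 1 of 2 neighbours ≥ 1, becomes infected.
Round 4 — checking thresholds:
  Dee: 1 of 1 neighbours ≥ 1, becomes infected.
Round 5 — no new infections; cascade stops.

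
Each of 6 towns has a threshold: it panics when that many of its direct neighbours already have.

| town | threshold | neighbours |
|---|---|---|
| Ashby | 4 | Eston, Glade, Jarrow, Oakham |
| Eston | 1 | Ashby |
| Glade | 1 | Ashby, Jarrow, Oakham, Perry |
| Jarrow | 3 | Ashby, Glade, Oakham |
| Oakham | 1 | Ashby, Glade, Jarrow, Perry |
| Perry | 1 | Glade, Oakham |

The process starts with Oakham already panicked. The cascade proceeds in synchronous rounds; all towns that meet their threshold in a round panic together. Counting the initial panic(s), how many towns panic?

Round 1 — Oakham panics (initial).
Round 2 — checking thresholds:
  Ashby: 1 of 4 neighbours < 4, below threshold.
  Glade: 1 of 4 neighbours ≥ 1, panics.
  Jarrow: 1 of 3 neighbours < 3, below threshold.
  Perry: 1 of 2 neighbours ≥ 1, panics.
Round 3 — no new panics; cascade stops.

3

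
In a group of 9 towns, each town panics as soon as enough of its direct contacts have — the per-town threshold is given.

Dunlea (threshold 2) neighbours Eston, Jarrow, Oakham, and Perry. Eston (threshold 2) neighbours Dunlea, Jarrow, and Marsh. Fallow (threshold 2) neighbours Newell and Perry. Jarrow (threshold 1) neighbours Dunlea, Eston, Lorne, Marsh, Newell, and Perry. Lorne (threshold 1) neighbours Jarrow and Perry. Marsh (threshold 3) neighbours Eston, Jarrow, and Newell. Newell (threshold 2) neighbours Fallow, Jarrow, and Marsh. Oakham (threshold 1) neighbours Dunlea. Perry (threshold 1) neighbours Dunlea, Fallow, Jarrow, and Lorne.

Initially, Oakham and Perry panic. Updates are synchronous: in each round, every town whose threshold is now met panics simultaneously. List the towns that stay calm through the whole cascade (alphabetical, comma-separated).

Round 1 — Oakham, Perry panic (initial).
Round 2 — checking thresholds:
  Dunlea: 2 of 4 neighbours ≥ 2, panics.
  Fallow: 1 of 2 neighbours < 2, holds.
  Jarrow: 1 of 6 neighbours ≥ 1, panics.
  Lorne: 1 of 2 neighbours ≥ 1, panics.
Round 3 — checking thresholds:
  Eston: 2 of 3 neighbours ≥ 2, panics.
  Fallow: 1 of 2 neighbours < 2, holds.
  Marsh: 1 of 3 neighbours < 3, holds.
  Newell: 1 of 3 neighbours < 2, holds.
Round 4 — no new panics; cascade stops.

Fallow, Marsh, Newell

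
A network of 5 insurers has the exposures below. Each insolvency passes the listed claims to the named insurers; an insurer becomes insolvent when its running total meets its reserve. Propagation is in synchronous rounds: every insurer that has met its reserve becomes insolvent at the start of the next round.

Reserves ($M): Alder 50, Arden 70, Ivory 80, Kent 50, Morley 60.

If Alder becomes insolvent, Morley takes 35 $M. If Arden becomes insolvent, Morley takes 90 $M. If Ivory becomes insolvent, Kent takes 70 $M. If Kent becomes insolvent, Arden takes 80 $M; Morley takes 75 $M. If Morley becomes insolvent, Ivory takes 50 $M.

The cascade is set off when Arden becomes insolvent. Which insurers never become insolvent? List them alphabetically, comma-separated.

Alder, Ivory, Kent

Round 1 — Arden becomes insolvent (initial).
  Morley: +90 → 90 ≥ 60
Round 2 — Morley becomes insolvent.
  Ivory: +50 → 50 < 80
No further insolvencies.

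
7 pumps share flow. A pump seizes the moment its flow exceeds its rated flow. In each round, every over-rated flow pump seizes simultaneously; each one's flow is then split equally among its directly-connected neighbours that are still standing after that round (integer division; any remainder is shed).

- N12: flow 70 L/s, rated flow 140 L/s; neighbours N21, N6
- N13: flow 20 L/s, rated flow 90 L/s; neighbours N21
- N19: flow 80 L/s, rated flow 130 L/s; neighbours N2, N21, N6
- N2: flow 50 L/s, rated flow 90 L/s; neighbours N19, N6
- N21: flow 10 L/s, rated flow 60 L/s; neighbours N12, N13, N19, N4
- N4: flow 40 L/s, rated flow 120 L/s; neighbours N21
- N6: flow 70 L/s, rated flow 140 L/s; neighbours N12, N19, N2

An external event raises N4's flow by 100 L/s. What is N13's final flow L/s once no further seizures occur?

70

Round 1 — N4 at 140 > 120. N4 seizes.
  N4 sheds 140 L/s to N21: 140 each.
    N21: 10+140 = 150 > 60
Round 2 — N21 seizes.
  N21 sheds 150 L/s to N12, N13, N19: 50 each.
    N12: 70+50 = 120 ≤ 140
    N13: 20+50 = 70 ≤ 90
    N19: 80+50 = 130 ≤ 130
No further seizures.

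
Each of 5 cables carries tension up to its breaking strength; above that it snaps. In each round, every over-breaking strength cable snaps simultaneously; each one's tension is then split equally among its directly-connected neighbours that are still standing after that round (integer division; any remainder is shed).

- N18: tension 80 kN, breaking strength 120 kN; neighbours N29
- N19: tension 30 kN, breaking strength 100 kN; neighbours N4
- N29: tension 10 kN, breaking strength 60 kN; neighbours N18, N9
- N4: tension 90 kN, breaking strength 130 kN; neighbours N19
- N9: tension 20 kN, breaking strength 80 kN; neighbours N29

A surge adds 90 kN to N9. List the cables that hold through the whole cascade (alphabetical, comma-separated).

Round 1 — N9 at 110 > 80. N9 snaps.
  N9 sheds 110 kN to N29: 110 each.
    N29: 10+110 = 120 > 60
Round 2 — N29 snaps.
  N29 sheds 120 kN to N18: 120 each.
    N18: 80+120 = 200 > 120
Round 3 — N18 snaps.
  N18 sheds 200 kN: no online neighbours, lost.
No further breaks.

N19, N4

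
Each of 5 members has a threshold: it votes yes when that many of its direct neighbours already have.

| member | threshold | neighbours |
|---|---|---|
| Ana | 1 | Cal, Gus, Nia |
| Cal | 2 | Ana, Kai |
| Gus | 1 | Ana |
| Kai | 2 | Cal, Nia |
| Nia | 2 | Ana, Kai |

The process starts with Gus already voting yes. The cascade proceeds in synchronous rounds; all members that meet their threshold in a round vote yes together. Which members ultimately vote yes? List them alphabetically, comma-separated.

Round 1 — Gus votes yes (initial).
Round 2 — checking thresholds:
  Ana: 1 of 3 neighbours ≥ 1, votes yes.
Round 3 — no new yes votes; cascade stops.

Ana, Gus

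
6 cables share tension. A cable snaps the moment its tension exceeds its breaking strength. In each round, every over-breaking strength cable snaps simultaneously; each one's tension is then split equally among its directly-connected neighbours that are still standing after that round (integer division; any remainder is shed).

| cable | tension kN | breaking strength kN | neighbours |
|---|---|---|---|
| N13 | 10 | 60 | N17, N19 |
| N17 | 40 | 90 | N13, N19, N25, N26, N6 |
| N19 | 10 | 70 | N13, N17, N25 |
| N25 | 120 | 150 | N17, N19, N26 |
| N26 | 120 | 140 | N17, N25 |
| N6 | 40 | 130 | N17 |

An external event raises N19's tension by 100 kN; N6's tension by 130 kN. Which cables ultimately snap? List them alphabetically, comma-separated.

Round 1 — N19 at 110 > 70; N6 at 170 > 130. N19, N6 snap.
  N19 sheds 110 kN to N13, N17, N25: 36 each (2 lost).
    N13: 10+36 = 46 ≤ 60
    N17: 40+36 = 76 ≤ 90
    N25: 120+36 = 156 > 150
  N6 sheds 170 kN to N17: 170 each.
    N17: 76+170 = 246 > 90
Round 2 — N17, N25 snap.
  N17 sheds 246 kN to N13, N26: 123 each.
    N13: 46+123 = 169 > 60
    N26: 120+123 = 243 > 140
  N25 sheds 156 kN to N26: 156 each.
    N26: 243+156 = 399 > 140
Round 3 — N13, N26 snap.
  N13 sheds 169 kN: no online neighbours, lost.
  N26 sheds 399 kN: no online neighbours, lost.
No further breaks.

N13, N17, N19, N25, N26, N6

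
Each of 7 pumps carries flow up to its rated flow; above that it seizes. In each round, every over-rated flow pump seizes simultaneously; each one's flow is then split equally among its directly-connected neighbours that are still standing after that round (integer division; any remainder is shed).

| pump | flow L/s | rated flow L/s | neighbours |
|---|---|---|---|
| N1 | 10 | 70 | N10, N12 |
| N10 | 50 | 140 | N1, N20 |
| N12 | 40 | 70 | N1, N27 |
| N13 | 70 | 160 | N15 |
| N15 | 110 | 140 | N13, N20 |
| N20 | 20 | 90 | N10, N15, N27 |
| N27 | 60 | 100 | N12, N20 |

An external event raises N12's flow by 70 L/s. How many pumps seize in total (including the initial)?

5

Round 1 — N12 at 110 > 70. N12 seizes.
  N12 sheds 110 L/s to N1, N27: 55 each.
    N1: 10+55 = 65 ≤ 70
    N27: 60+55 = 115 > 100
Round 2 — N27 seizes.
  N27 sheds 115 L/s to N20: 115 each.
    N20: 20+115 = 135 > 90
Round 3 — N20 seizes.
  N20 sheds 135 L/s to N10, N15: 67 each (1 lost).
    N10: 50+67 = 117 ≤ 140
    N15: 110+67 = 177 > 140
Round 4 — N15 seizes.
  N15 sheds 177 L/s to N13: 177 each.
    N13: 70+177 = 247 > 160
Round 5 — N13 seizes.
  N13 sheds 247 L/s: no online neighbours, lost.
No further seizures.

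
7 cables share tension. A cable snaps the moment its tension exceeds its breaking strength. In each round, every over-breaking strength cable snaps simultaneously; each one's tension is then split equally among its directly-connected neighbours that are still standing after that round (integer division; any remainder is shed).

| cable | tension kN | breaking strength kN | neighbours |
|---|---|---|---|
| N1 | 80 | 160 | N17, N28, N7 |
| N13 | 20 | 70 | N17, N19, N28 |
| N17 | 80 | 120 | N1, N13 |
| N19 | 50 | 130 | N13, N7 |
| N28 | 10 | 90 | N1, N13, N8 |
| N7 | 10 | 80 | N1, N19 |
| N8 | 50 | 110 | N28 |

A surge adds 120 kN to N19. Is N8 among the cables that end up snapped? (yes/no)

yes

Round 1 — N19 at 170 > 130. N19 snaps.
  N19 sheds 170 kN to N13, N7: 85 each.
    N13: 20+85 = 105 > 70
    N7: 10+85 = 95 > 80
Round 2 — N13, N7 snap.
  N13 sheds 105 kN to N17, N28: 52 each (1 lost).
    N17: 80+52 = 132 > 120
    N28: 10+52 = 62 ≤ 90
  N7 sheds 95 kN to N1: 95 each.
    N1: 80+95 = 175 > 160
Round 3 — N1, N17 snap.
  N1 sheds 175 kN to N28: 175 each.
    N28: 62+175 = 237 > 90
  N17 sheds 132 kN: no online neighbours, lost.
Round 4 — N28 snaps.
  N28 sheds 237 kN to N8: 237 each.
    N8: 50+237 = 287 > 110
Round 5 — N8 snaps.
  N8 sheds 287 kN: no online neighbours, lost.
No further breaks.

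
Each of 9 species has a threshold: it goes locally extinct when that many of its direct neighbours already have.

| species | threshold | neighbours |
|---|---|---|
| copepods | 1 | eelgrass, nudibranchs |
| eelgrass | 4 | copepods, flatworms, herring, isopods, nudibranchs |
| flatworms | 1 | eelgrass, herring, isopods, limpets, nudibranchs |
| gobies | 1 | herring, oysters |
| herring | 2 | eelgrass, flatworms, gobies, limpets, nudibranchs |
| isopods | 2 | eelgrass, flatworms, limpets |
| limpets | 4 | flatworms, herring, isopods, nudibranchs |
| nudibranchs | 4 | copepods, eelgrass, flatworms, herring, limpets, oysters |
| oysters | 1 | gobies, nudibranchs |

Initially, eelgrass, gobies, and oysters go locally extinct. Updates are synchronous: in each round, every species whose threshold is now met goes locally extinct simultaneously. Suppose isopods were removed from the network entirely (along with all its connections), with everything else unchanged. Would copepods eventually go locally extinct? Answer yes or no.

yes

With isopods removed:
Round 1 — eelgrass, gobies, oysters go locally extinct (initial).
Round 2 — checking thresholds:
  copepods: 1 of 2 neighbours ≥ 1, goes locally extinct.
  flatworms: 1 of 4 neighbours ≥ 1, goes locally extinct.
  herring: 2 of 5 neighbours ≥ 2, goes locally extinct.
  nudibranchs: 2 of 6 neighbours < 4, not yet.
Round 3 — checking thresholds:
  limpets: 2 of 3 neighbours < 4, not yet.
  nudibranchs: 5 of 6 neighbours ≥ 4, goes locally extinct.
Round 4 — no new extinctions; cascade stops.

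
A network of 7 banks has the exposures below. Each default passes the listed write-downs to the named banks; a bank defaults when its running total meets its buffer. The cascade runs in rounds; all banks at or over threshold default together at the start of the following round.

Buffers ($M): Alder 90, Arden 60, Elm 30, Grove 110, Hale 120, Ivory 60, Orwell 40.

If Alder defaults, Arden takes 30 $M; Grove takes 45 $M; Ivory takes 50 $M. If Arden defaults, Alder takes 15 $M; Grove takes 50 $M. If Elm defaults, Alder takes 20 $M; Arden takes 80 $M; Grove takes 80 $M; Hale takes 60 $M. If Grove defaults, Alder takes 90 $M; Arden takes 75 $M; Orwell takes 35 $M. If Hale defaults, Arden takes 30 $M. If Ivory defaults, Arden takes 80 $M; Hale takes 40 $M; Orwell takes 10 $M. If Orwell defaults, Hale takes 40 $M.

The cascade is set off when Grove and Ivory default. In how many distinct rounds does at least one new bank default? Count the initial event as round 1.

2

Round 1 — Grove, Ivory default (initial).
  Alder: +90 → 90 ≥ 90
  Arden: +75+80 → 155 ≥ 60
  Hale: +40 → 40 < 120
  Orwell: +35+10 → 45 ≥ 40
Round 2 — Alder, Arden, Orwell default.
  Hale: +40 → 80 < 120
No further defaults.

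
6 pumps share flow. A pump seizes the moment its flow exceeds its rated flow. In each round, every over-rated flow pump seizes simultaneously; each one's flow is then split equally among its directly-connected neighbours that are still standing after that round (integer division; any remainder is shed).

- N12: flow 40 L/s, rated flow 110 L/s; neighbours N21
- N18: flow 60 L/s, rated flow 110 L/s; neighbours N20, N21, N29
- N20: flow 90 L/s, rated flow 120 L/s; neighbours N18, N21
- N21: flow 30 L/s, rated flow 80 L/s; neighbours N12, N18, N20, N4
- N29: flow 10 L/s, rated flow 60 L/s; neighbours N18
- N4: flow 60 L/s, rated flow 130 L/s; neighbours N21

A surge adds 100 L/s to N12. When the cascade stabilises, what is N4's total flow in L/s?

116

Round 1 — N12 at 140 > 110. N12 seizes.
  N12 sheds 140 L/s to N21: 140 each.
    N21: 30+140 = 170 > 80
Round 2 — N21 seizes.
  N21 sheds 170 L/s to N18, N20, N4: 56 each (2 lost).
    N18: 60+56 = 116 > 110
    N20: 90+56 = 146 > 120
    N4: 60+56 = 116 ≤ 130
Round 3 — N18, N20 seize.
  N18 sheds 116 L/s to N29: 116 each.
    N29: 10+116 = 126 > 60
  N20 sheds 146 L/s: no online neighbours, lost.
Round 4 — N29 seizes.
  N29 sheds 126 L/s: no online neighbours, lost.
No further seizures.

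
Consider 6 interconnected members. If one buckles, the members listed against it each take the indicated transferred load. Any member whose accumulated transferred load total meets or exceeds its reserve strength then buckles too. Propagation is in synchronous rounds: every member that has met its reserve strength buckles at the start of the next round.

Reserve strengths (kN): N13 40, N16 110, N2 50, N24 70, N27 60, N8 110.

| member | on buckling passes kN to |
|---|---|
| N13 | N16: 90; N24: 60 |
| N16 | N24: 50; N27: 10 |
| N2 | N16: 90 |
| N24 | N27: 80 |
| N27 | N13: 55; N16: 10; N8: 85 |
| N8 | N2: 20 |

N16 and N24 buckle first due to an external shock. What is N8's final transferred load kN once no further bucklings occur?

85

Round 1 — N16, N24 buckle (initial).
  N27: +10+80 → 90 ≥ 60
Round 2 — N27 buckles.
  N13: +55 → 55 ≥ 40
  N8: +85 → 85 < 110
Round 3 — N13 buckles.
No further bucklings.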